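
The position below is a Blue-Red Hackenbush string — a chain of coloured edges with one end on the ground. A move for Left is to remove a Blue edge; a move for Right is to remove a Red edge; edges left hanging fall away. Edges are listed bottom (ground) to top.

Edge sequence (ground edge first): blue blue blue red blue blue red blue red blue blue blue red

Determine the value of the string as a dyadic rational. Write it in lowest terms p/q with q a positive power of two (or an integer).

2909/1024

G(b) = { 0 |  } ⇒ 1
G(bb) = { 0; 1 |  } ⇒ 2
G(bbb) = { 0; 1; 2 |  } ⇒ 3
G(bbbr) = { 0; 1; 2 | 3 } ⇒ 5/2
G(bbbrb) = { 0; 1; 2; 5/2 | 3 } ⇒ 11/4
G(bbbrbb) = { 0; 1; 2; 5/2; 11/4 | 3 } ⇒ 23/8
G(bbbrbbr) = { 0; 1; 2; 5/2; 11/4 | 23/8; 3 } ⇒ 45/16
G(bbbrbbrb) = { 0; 1; 2; 5/2; 11/4; 45/16 | 23/8; 3 } ⇒ 91/32
G(bbbrbbrbr) = { 0; 1; 2; 5/2; 11/4; 45/16 | 91/32; 23/8; 3 } ⇒ 181/64
G(bbbrbbrbrb) = { 0; 1; 2; 5/2; 11/4; 45/16; 181/64 | 91/32; 23/8; 3 } ⇒ 363/128
G(bbbrbbrbrbb) = { 0; 1; 2; 5/2; 11/4; 45/16; 181/64; 363/128 | 91/32; 23/8; 3 } ⇒ 727/256
G(bbbrbbrbrbbb) = { 0; 1; 2; 5/2; 11/4; 45/16; 181/64; 363/128; 727/256 | 91/32; 23/8; 3 } ⇒ 1455/512
G(bbbrbbrbrbbbr) = { 0; 1; 2; 5/2; 11/4; 45/16; 181/64; 363/128; 727/256 | 1455/512; 91/32; 23/8; 3 } ⇒ 2909/1024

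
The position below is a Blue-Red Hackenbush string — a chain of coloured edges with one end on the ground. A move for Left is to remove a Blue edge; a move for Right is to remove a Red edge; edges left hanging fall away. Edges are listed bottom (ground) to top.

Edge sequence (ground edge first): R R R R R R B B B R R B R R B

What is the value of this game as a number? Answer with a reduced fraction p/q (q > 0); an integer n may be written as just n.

v(R) = { none | 0 } ⇒ -1
v(RR) = { none | -1,0 } ⇒ -2
v(RRR) = { none | -2,-1,0 } ⇒ -3
v(RRRR) = { none | -3,-2,-1,0 } ⇒ -4
v(RRRRR) = { none | -4,-3,-2,-1,0 } ⇒ -5
v(RRRRRR) = { none | -5,-4,-3,-2,-1,0 } ⇒ -6
v(RRRRRRB) = { -6 | -5,-4,-3,-2,-1,0 } ⇒ -11/2
v(RRRRRRBB) = { -6,-11/2 | -5,-4,-3,-2,-1,0 } ⇒ -21/4
v(RRRRRRBBB) = { -6,-11/2,-21/4 | -5,-4,-3,-2,-1,0 } ⇒ -41/8
v(RRRRRRBBBR) = { -6,-11/2,-21/4 | -41/8,-5,-4,-3,-2,-1,0 } ⇒ -83/16
v(RRRRRRBBBRR) = { -6,-11/2,-21/4 | -83/16,-41/8,-5,-4,-3,-2,-1,0 } ⇒ -167/32
v(RRRRRRBBBRRB) = { -6,-11/2,-21/4,-167/32 | -83/16,-41/8,-5,-4,-3,-2,-1,0 } ⇒ -333/64
v(RRRRRRBBBRRBR) = { -6,-11/2,-21/4,-167/32 | -333/64,-83/16,-41/8,-5,-4,-3,-2,-1,0 } ⇒ -667/128
v(RRRRRRBBBRRBRR) = { -6,-11/2,-21/4,-167/32 | -667/128,-333/64,-83/16,-41/8,-5,-4,-3,-2,-1,0 } ⇒ -1335/256
v(RRRRRRBBBRRBRRB) = { -6,-11/2,-21/4,-167/32,-1335/256 | -667/128,-333/64,-83/16,-41/8,-5,-4,-3,-2,-1,0 } ⇒ -2669/512

-2669/512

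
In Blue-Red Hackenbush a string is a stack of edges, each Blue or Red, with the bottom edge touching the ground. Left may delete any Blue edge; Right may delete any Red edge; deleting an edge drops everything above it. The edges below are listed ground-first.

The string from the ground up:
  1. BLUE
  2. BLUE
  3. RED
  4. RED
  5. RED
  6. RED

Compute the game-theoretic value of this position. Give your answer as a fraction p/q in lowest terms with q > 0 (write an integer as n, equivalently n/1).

Prefix values for BLUE BLUE RED RED RED RED via {L|R} + simplicity:
value_1 [B]  L=[0]  R=[(no moves)]  so 1
value_2 [BB]  L=[0,1]  R=[(no moves)]  so 2
value_3 [BBR]  L=[0,1]  R=[2]  so 3/2
value_4 [BBRR]  L=[0,1]  R=[3/2,2]  so 5/4
value_5 [BBRRR]  L=[0,1]  R=[5/4,3/2,2]  so 9/8
value_6 [BBRRRR]  L=[0,1]  R=[9/8,5/4,3/2,2]  so 17/16

17/16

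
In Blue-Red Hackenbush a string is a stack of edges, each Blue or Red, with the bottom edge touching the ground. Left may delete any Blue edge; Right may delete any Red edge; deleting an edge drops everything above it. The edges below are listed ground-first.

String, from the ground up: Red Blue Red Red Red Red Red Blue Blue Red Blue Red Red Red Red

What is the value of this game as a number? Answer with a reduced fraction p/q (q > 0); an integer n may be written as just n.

-15967/16384

Recurse on prefixes of the 15-edge string Red Blue Red Red Red Red Red Blue Blue Red Blue Red Red Red Red:
R: Left { — }, Right { 0 } => simplest -1
RB: Left { -1 }, Right { 0 } => simplest -1/2
RBR: Left { -1 }, Right { -1/2, 0 } => simplest -3/4
RBRR: Left { -1 }, Right { -3/4, -1/2, 0 } => simplest -7/8
RBRRR: Left { -1 }, Right { -7/8, -3/4, -1/2, 0 } => simplest -15/16
RBRRRR: Left { -1 }, Right { -15/16, -7/8, -3/4, -1/2, 0 } => simplest -31/32
RBRRRRR: Left { -1 }, Right { -31/32, -15/16, -7/8, -3/4, -1/2, 0 } => simplest -63/64
RBRRRRRB: Left { -1, -63/64 }, Right { -31/32, -15/16, -7/8, -3/4, -1/2, 0 } => simplest -125/128
RBRRRRRBB: Left { -1, -63/64, -125/128 }, Right { -31/32, -15/16, -7/8, -3/4, -1/2, 0 } => simplest -249/256
RBRRRRRBBR: Left { -1, -63/64, -125/128 }, Right { -249/256, -31/32, -15/16, -7/8, -3/4, -1/2, 0 } => simplest -499/512
RBRRRRRBBRB: Left { -1, -63/64, -125/128, -499/512 }, Right { -249/256, -31/32, -15/16, -7/8, -3/4, -1/2, 0 } => simplest -997/1024
RBRRRRRBBRBR: Left { -1, -63/64, -125/128, -499/512 }, Right { -997/1024, -249/256, -31/32, -15/16, -7/8, -3/4, -1/2, 0 } => simplest -1995/2048
RBRRRRRBBRBRR: Left { -1, -63/64, -125/128, -499/512 }, Right { -1995/2048, -997/1024, -249/256, -31/32, -15/16, -7/8, -3/4, -1/2, 0 } => simplest -3991/4096
RBRRRRRBBRBRRR: Left { -1, -63/64, -125/128, -499/512 }, Right { -3991/4096, -1995/2048, -997/1024, -249/256, -31/32, -15/16, -7/8, -3/4, -1/2, 0 } => simplest -7983/8192
RBRRRRRBBRBRRRR: Left { -1, -63/64, -125/128, -499/512 }, Right { -7983/8192, -3991/4096, -1995/2048, -997/1024, -249/256, -31/32, -15/16, -7/8, -3/4, -1/2, 0 } => simplest -15967/16384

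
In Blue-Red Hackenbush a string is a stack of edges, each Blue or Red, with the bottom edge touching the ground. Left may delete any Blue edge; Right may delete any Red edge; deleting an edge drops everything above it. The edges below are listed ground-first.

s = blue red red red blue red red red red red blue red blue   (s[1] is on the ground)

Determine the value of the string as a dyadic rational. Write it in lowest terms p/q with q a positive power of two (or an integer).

Build value(s[:k]) for k = 1..13, string s = blue red red red blue red red red red red blue red blue.
b: Left { 0 }, Right { none } -> simplest 1
br: Left { 0 }, Right { 1 } -> simplest 1/2
brr: Left { 0 }, Right { 1/2, 1 } -> simplest 1/4
brrr: Left { 0 }, Right { 1/4, 1/2, 1 } -> simplest 1/8
brrrb: Left { 0, 1/8 }, Right { 1/4, 1/2, 1 } -> simplest 3/16
brrrbr: Left { 0, 1/8 }, Right { 3/16, 1/4, 1/2, 1 } -> simplest 5/32
brrrbrr: Left { 0, 1/8 }, Right { 5/32, 3/16, 1/4, 1/2, 1 } -> simplest 9/64
brrrbrrr: Left { 0, 1/8 }, Right { 9/64, 5/32, 3/16, 1/4, 1/2, 1 } -> simplest 17/128
brrrbrrrr: Left { 0, 1/8 }, Right { 17/128, 9/64, 5/32, 3/16, 1/4, 1/2, 1 } -> simplest 33/256
brrrbrrrrr: Left { 0, 1/8 }, Right { 33/256, 17/128, 9/64, 5/32, 3/16, 1/4, 1/2, 1 } -> simplest 65/512
brrrbrrrrrb: Left { 0, 1/8, 65/512 }, Right { 33/256, 17/128, 9/64, 5/32, 3/16, 1/4, 1/2, 1 } -> simplest 131/1024
brrrbrrrrrbr: Left { 0, 1/8, 65/512 }, Right { 131/1024, 33/256, 17/128, 9/64, 5/32, 3/16, 1/4, 1/2, 1 } -> simplest 261/2048
brrrbrrrrrbrb: Left { 0, 1/8, 65/512, 261/2048 }, Right { 131/1024, 33/256, 17/128, 9/64, 5/32, 3/16, 1/4, 1/2, 1 } -> simplest 523/4096

523/4096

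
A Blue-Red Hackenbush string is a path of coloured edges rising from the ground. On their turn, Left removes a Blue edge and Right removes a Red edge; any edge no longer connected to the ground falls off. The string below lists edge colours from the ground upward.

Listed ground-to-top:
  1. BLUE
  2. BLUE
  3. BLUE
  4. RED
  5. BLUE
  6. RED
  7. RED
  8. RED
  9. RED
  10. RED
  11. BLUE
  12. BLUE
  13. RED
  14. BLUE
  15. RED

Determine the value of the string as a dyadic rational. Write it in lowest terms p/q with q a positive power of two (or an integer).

10293/4096

B: Left { 0 }, Right {  } — simplest 1
BB: Left { 0, 1 }, Right {  } — simplest 2
BBB: Left { 0, 1, 2 }, Right {  } — simplest 3
BBBR: Left { 0, 1, 2 }, Right { 3 } — simplest 5/2
BBBRB: Left { 0, 1, 2, 5/2 }, Right { 3 } — simplest 11/4
BBBRBR: Left { 0, 1, 2, 5/2 }, Right { 11/4, 3 } — simplest 21/8
BBBRBRR: Left { 0, 1, 2, 5/2 }, Right { 21/8, 11/4, 3 } — simplest 41/16
BBBRBRRR: Left { 0, 1, 2, 5/2 }, Right { 41/16, 21/8, 11/4, 3 } — simplest 81/32
BBBRBRRRR: Left { 0, 1, 2, 5/2 }, Right { 81/32, 41/16, 21/8, 11/4, 3 } — simplest 161/64
BBBRBRRRRR: Left { 0, 1, 2, 5/2 }, Right { 161/64, 81/32, 41/16, 21/8, 11/4, 3 } — simplest 321/128
BBBRBRRRRRB: Left { 0, 1, 2, 5/2, 321/128 }, Right { 161/64, 81/32, 41/16, 21/8, 11/4, 3 } — simplest 643/256
BBBRBRRRRRBB: Left { 0, 1, 2, 5/2, 321/128, 643/256 }, Right { 161/64, 81/32, 41/16, 21/8, 11/4, 3 } — simplest 1287/512
BBBRBRRRRRBBR: Left { 0, 1, 2, 5/2, 321/128, 643/256 }, Right { 1287/512, 161/64, 81/32, 41/16, 21/8, 11/4, 3 } — simplest 2573/1024
BBBRBRRRRRBBRB: Left { 0, 1, 2, 5/2, 321/128, 643/256, 2573/1024 }, Right { 1287/512, 161/64, 81/32, 41/16, 21/8, 11/4, 3 } — simplest 5147/2048
BBBRBRRRRRBBRBR: Left { 0, 1, 2, 5/2, 321/128, 643/256, 2573/1024 }, Right { 5147/2048, 1287/512, 161/64, 81/32, 41/16, 21/8, 11/4, 3 } — simplest 10293/4096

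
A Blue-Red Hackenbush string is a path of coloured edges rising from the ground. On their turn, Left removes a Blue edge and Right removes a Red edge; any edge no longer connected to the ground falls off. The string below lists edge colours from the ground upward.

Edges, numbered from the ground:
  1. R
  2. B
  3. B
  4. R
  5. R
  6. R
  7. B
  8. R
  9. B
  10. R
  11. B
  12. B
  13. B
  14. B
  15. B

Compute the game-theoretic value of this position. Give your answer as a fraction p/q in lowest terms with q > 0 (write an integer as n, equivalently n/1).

Prefix values for R B B R R R B R B R B B B B B via {L|R} + simplicity:
1 of 15 · R · max L −∞ · min R 0 ⇒ -1
2 of 15 · RB · max L -1 · min R 0 ⇒ -1/2
3 of 15 · RBB · max L -1/2 · min R 0 ⇒ -1/4
4 of 15 · RBBR · max L -1/2 · min R -1/4 ⇒ -3/8
5 of 15 · RBBRR · max L -1/2 · min R -3/8 ⇒ -7/16
6 of 15 · RBBRRR · max L -1/2 · min R -7/16 ⇒ -15/32
7 of 15 · RBBRRRB · max L -15/32 · min R -7/16 ⇒ -29/64
8 of 15 · RBBRRRBR · max L -15/32 · min R -29/64 ⇒ -59/128
9 of 15 · RBBRRRBRB · max L -59/128 · min R -29/64 ⇒ -117/256
10 of 15 · RBBRRRBRBR · max L -59/128 · min R -117/256 ⇒ -235/512
11 of 15 · RBBRRRBRBRB · max L -235/512 · min R -117/256 ⇒ -469/1024
12 of 15 · RBBRRRBRBRBB · max L -469/1024 · min R -117/256 ⇒ -937/2048
13 of 15 · RBBRRRBRBRBBB · max L -937/2048 · min R -117/256 ⇒ -1873/4096
14 of 15 · RBBRRRBRBRBBBB · max L -1873/4096 · min R -117/256 ⇒ -3745/8192
15 of 15 · RBBRRRBRBRBBBBB · max L -3745/8192 · min R -117/256 ⇒ -7489/16384

-7489/16384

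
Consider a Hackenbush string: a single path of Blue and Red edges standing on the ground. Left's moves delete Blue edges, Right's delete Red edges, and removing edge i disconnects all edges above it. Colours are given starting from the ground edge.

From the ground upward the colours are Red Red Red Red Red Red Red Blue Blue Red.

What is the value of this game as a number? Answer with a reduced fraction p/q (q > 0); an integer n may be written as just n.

Prefix values for Red Red Red Red Red Red Red Blue Blue Red via {L|R} + simplicity:
v(R) = {  | 0 } -> -1
v(RR) = {  | -1,0 } -> -2
v(RRR) = {  | -2,-1,0 } -> -3
v(RRRR) = {  | -3,-2,-1,0 } -> -4
v(RRRRR) = {  | -4,-3,-2,-1,0 } -> -5
v(RRRRRR) = {  | -5,-4,-3,-2,-1,0 } -> -6
v(RRRRRRR) = {  | -6,-5,-4,-3,-2,-1,0 } -> -7
v(RRRRRRRB) = { -7 | -6,-5,-4,-3,-2,-1,0 } -> -13/2
v(RRRRRRRBB) = { -7,-13/2 | -6,-5,-4,-3,-2,-1,0 } -> -25/4
v(RRRRRRRBBR) = { -7,-13/2 | -25/4,-6,-5,-4,-3,-2,-1,0 } -> -51/8

-51/8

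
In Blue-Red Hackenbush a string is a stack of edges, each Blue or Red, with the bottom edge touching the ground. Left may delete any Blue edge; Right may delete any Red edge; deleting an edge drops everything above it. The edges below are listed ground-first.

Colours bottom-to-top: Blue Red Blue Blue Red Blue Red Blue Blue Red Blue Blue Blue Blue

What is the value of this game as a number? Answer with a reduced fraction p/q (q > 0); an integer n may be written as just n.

6879/8192

Prefix values for Blue Red Blue Blue Red Blue Red Blue Blue Red Blue Blue Blue Blue via {L|R} + simplicity:
step 1: add Blue to get B; options L={ 0 } R={  } = 1
step 2: add Red to get BR; options L={ 0 } R={ 1 } = 1/2
step 3: add Blue to get BRB; options L={ 0, 1/2 } R={ 1 } = 3/4
step 4: add Blue to get BRBB; options L={ 0, 1/2, 3/4 } R={ 1 } = 7/8
step 5: add Red to get BRBBR; options L={ 0, 1/2, 3/4 } R={ 7/8, 1 } = 13/16
step 6: add Blue to get BRBBRB; options L={ 0, 1/2, 3/4, 13/16 } R={ 7/8, 1 } = 27/32
step 7: add Red to get BRBBRBR; options L={ 0, 1/2, 3/4, 13/16 } R={ 27/32, 7/8, 1 } = 53/64
step 8: add Blue to get BRBBRBRB; options L={ 0, 1/2, 3/4, 13/16, 53/64 } R={ 27/32, 7/8, 1 } = 107/128
step 9: add Blue to get BRBBRBRBB; options L={ 0, 1/2, 3/4, 13/16, 53/64, 107/128 } R={ 27/32, 7/8, 1 } = 215/256
step 10: add Red to get BRBBRBRBBR; options L={ 0, 1/2, 3/4, 13/16, 53/64, 107/128 } R={ 215/256, 27/32, 7/8, 1 } = 429/512
step 11: add Blue to get BRBBRBRBBRB; options L={ 0, 1/2, 3/4, 13/16, 53/64, 107/128, 429/512 } R={ 215/256, 27/32, 7/8, 1 } = 859/1024
step 12: add Blue to get BRBBRBRBBRBB; options L={ 0, 1/2, 3/4, 13/16, 53/64, 107/128, 429/512, 859/1024 } R={ 215/256, 27/32, 7/8, 1 } = 1719/2048
step 13: add Blue to get BRBBRBRBBRBBB; options L={ 0, 1/2, 3/4, 13/16, 53/64, 107/128, 429/512, 859/1024, 1719/2048 } R={ 215/256, 27/32, 7/8, 1 } = 3439/4096
step 14: add Blue to get BRBBRBRBBRBBBB; options L={ 0, 1/2, 3/4, 13/16, 53/64, 107/128, 429/512, 859/1024, 1719/2048, 3439/4096 } R={ 215/256, 27/32, 7/8, 1 } = 6879/8192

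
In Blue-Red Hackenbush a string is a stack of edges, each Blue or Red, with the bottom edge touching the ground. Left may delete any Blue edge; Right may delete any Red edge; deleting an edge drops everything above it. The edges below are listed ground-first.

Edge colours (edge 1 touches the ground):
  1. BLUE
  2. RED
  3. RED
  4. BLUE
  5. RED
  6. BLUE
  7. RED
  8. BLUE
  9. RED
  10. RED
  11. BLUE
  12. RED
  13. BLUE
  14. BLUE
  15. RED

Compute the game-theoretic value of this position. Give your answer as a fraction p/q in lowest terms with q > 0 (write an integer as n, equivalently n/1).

5421/16384

Prefix values for BLUE RED RED BLUE RED BLUE RED BLUE RED RED BLUE RED BLUE BLUE RED via {L|R} + simplicity:
G(B) = { 0 | · } -> 1
G(BR) = { 0 | 1 } -> 1/2
G(BRR) = { 0 | 1/2 1 } -> 1/4
G(BRRB) = { 0 1/4 | 1/2 1 } -> 3/8
G(BRRBR) = { 0 1/4 | 3/8 1/2 1 } -> 5/16
G(BRRBRB) = { 0 1/4 5/16 | 3/8 1/2 1 } -> 11/32
G(BRRBRBR) = { 0 1/4 5/16 | 11/32 3/8 1/2 1 } -> 21/64
G(BRRBRBRB) = { 0 1/4 5/16 21/64 | 11/32 3/8 1/2 1 } -> 43/128
G(BRRBRBRBR) = { 0 1/4 5/16 21/64 | 43/128 11/32 3/8 1/2 1 } -> 85/256
G(BRRBRBRBRR) = { 0 1/4 5/16 21/64 | 85/256 43/128 11/32 3/8 1/2 1 } -> 169/512
G(BRRBRBRBRRB) = { 0 1/4 5/16 21/64 169/512 | 85/256 43/128 11/32 3/8 1/2 1 } -> 339/1024
G(BRRBRBRBRRBR) = { 0 1/4 5/16 21/64 169/512 | 339/1024 85/256 43/128 11/32 3/8 1/2 1 } -> 677/2048
G(BRRBRBRBRRBRB) = { 0 1/4 5/16 21/64 169/512 677/2048 | 339/1024 85/256 43/128 11/32 3/8 1/2 1 } -> 1355/4096
G(BRRBRBRBRRBRBB) = { 0 1/4 5/16 21/64 169/512 677/2048 1355/4096 | 339/1024 85/256 43/128 11/32 3/8 1/2 1 } -> 2711/8192
G(BRRBRBRBRRBRBBR) = { 0 1/4 5/16 21/64 169/512 677/2048 1355/4096 | 2711/8192 339/1024 85/256 43/128 11/32 3/8 1/2 1 } -> 5421/16384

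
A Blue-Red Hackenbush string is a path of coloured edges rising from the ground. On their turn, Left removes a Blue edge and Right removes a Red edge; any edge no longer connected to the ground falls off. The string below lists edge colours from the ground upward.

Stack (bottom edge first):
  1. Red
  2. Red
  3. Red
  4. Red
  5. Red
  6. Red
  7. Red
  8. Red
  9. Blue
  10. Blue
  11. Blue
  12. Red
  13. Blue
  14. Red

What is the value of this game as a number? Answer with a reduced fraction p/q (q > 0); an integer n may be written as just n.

-459/64

v(R) = { · | 0 } = -1
v(RR) = { · | -1 0 } = -2
v(RRR) = { · | -2 -1 0 } = -3
v(RRRR) = { · | -3 -2 -1 0 } = -4
v(RRRRR) = { · | -4 -3 -2 -1 0 } = -5
v(RRRRRR) = { · | -5 -4 -3 -2 -1 0 } = -6
v(RRRRRRR) = { · | -6 -5 -4 -3 -2 -1 0 } = -7
v(RRRRRRRR) = { · | -7 -6 -5 -4 -3 -2 -1 0 } = -8
v(RRRRRRRRB) = { -8 | -7 -6 -5 -4 -3 -2 -1 0 } = -15/2
v(RRRRRRRRBB) = { -8 -15/2 | -7 -6 -5 -4 -3 -2 -1 0 } = -29/4
v(RRRRRRRRBBB) = { -8 -15/2 -29/4 | -7 -6 -5 -4 -3 -2 -1 0 } = -57/8
v(RRRRRRRRBBBR) = { -8 -15/2 -29/4 | -57/8 -7 -6 -5 -4 -3 -2 -1 0 } = -115/16
v(RRRRRRRRBBBRB) = { -8 -15/2 -29/4 -115/16 | -57/8 -7 -6 -5 -4 -3 -2 -1 0 } = -229/32
v(RRRRRRRRBBBRBR) = { -8 -15/2 -29/4 -115/16 | -229/32 -57/8 -7 -6 -5 -4 -3 -2 -1 0 } = -459/64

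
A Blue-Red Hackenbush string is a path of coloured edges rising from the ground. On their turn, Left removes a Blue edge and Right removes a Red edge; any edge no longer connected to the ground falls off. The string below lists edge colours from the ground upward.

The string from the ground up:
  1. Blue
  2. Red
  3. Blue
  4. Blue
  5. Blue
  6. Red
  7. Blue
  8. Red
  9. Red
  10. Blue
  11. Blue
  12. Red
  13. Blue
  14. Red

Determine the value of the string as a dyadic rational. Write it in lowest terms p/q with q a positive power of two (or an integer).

7477/8192

edge 1 of 14 (Blue): { 0 | (no moves) } → 1
edge 2 of 14 (Red): { 0 | 1 } → 1/2
edge 3 of 14 (Blue): { 0, 1/2 | 1 } → 3/4
edge 4 of 14 (Blue): { 0, 1/2, 3/4 | 1 } → 7/8
edge 5 of 14 (Blue): { 0, 1/2, 3/4, 7/8 | 1 } → 15/16
edge 6 of 14 (Red): { 0, 1/2, 3/4, 7/8 | 15/16, 1 } → 29/32
edge 7 of 14 (Blue): { 0, 1/2, 3/4, 7/8, 29/32 | 15/16, 1 } → 59/64
edge 8 of 14 (Red): { 0, 1/2, 3/4, 7/8, 29/32 | 59/64, 15/16, 1 } → 117/128
edge 9 of 14 (Red): { 0, 1/2, 3/4, 7/8, 29/32 | 117/128, 59/64, 15/16, 1 } → 233/256
edge 10 of 14 (Blue): { 0, 1/2, 3/4, 7/8, 29/32, 233/256 | 117/128, 59/64, 15/16, 1 } → 467/512
edge 11 of 14 (Blue): { 0, 1/2, 3/4, 7/8, 29/32, 233/256, 467/512 | 117/128, 59/64, 15/16, 1 } → 935/1024
edge 12 of 14 (Red): { 0, 1/2, 3/4, 7/8, 29/32, 233/256, 467/512 | 935/1024, 117/128, 59/64, 15/16, 1 } → 1869/2048
edge 13 of 14 (Blue): { 0, 1/2, 3/4, 7/8, 29/32, 233/256, 467/512, 1869/2048 | 935/1024, 117/128, 59/64, 15/16, 1 } → 3739/4096
edge 14 of 14 (Red): { 0, 1/2, 3/4, 7/8, 29/32, 233/256, 467/512, 1869/2048 | 3739/4096, 935/1024, 117/128, 59/64, 15/16, 1 } → 7477/8192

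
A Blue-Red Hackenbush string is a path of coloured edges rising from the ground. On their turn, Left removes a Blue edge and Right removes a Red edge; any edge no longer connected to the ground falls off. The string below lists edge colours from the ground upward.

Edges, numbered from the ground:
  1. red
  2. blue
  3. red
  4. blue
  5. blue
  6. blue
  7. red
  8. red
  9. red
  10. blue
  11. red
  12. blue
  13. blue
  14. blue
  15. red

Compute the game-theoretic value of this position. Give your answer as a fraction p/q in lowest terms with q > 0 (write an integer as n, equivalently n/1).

-9123/16384

1 of 15 · r · max L −∞ · min R 0 ⇒ -1
2 of 15 · rb · max L -1 · min R 0 ⇒ -1/2
3 of 15 · rbr · max L -1 · min R -1/2 ⇒ -3/4
4 of 15 · rbrb · max L -3/4 · min R -1/2 ⇒ -5/8
5 of 15 · rbrbb · max L -5/8 · min R -1/2 ⇒ -9/16
6 of 15 · rbrbbb · max L -9/16 · min R -1/2 ⇒ -17/32
7 of 15 · rbrbbbr · max L -9/16 · min R -17/32 ⇒ -35/64
8 of 15 · rbrbbbrr · max L -9/16 · min R -35/64 ⇒ -71/128
9 of 15 · rbrbbbrrr · max L -9/16 · min R -71/128 ⇒ -143/256
10 of 15 · rbrbbbrrrb · max L -143/256 · min R -71/128 ⇒ -285/512
11 of 15 · rbrbbbrrrbr · max L -143/256 · min R -285/512 ⇒ -571/1024
12 of 15 · rbrbbbrrrbrb · max L -571/1024 · min R -285/512 ⇒ -1141/2048
13 of 15 · rbrbbbrrrbrbb · max L -1141/2048 · min R -285/512 ⇒ -2281/4096
14 of 15 · rbrbbbrrrbrbbb · max L -2281/4096 · min R -285/512 ⇒ -4561/8192
15 of 15 · rbrbbbrrrbrbbbr · max L -2281/4096 · min R -4561/8192 ⇒ -9123/16384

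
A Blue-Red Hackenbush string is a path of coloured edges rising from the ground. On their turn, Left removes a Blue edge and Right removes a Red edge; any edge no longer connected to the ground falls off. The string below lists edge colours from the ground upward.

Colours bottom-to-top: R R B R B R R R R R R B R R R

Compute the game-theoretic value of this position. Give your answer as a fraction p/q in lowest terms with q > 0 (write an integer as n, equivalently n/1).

edge 1 of 15 (R): { none | 0 } gives -1
edge 2 of 15 (R): { none | -1, 0 } gives -2
edge 3 of 15 (B): { -2 | -1, 0 } gives -3/2
edge 4 of 15 (R): { -2 | -3/2, -1, 0 } gives -7/4
edge 5 of 15 (B): { -2, -7/4 | -3/2, -1, 0 } gives -13/8
edge 6 of 15 (R): { -2, -7/4 | -13/8, -3/2, -1, 0 } gives -27/16
edge 7 of 15 (R): { -2, -7/4 | -27/16, -13/8, -3/2, -1, 0 } gives -55/32
edge 8 of 15 (R): { -2, -7/4 | -55/32, -27/16, -13/8, -3/2, -1, 0 } gives -111/64
edge 9 of 15 (R): { -2, -7/4 | -111/64, -55/32, -27/16, -13/8, -3/2, -1, 0 } gives -223/128
edge 10 of 15 (R): { -2, -7/4 | -223/128, -111/64, -55/32, -27/16, -13/8, -3/2, -1, 0 } gives -447/256
edge 11 of 15 (R): { -2, -7/4 | -447/256, -223/128, -111/64, -55/32, -27/16, -13/8, -3/2, -1, 0 } gives -895/512
edge 12 of 15 (B): { -2, -7/4, -895/512 | -447/256, -223/128, -111/64, -55/32, -27/16, -13/8, -3/2, -1, 0 } gives -1789/1024
edge 13 of 15 (R): { -2, -7/4, -895/512 | -1789/1024, -447/256, -223/128, -111/64, -55/32, -27/16, -13/8, -3/2, -1, 0 } gives -3579/2048
edge 14 of 15 (R): { -2, -7/4, -895/512 | -3579/2048, -1789/1024, -447/256, -223/128, -111/64, -55/32, -27/16, -13/8, -3/2, -1, 0 } gives -7159/4096
edge 15 of 15 (R): { -2, -7/4, -895/512 | -7159/4096, -3579/2048, -1789/1024, -447/256, -223/128, -111/64, -55/32, -27/16, -13/8, -3/2, -1, 0 } gives -14319/8192

-14319/8192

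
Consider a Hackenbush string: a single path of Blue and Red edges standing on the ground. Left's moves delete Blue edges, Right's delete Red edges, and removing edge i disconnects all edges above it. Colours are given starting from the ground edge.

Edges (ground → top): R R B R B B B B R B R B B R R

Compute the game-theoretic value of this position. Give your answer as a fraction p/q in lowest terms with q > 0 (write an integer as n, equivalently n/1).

Prefix values for R R B R B B B B R B R B B R R via {L|R} + simplicity:
1 of 15 · R · max L −∞ · min R 0 — -1
2 of 15 · RR · max L −∞ · min R -1 — -2
3 of 15 · RRB · max L -2 · min R -1 — -3/2
4 of 15 · RRBR · max L -2 · min R -3/2 — -7/4
5 of 15 · RRBRB · max L -7/4 · min R -3/2 — -13/8
6 of 15 · RRBRBB · max L -13/8 · min R -3/2 — -25/16
7 of 15 · RRBRBBB · max L -25/16 · min R -3/2 — -49/32
8 of 15 · RRBRBBBB · max L -49/32 · min R -3/2 — -97/64
9 of 15 · RRBRBBBBR · max L -49/32 · min R -97/64 — -195/128
10 of 15 · RRBRBBBBRB · max L -195/128 · min R -97/64 — -389/256
11 of 15 · RRBRBBBBRBR · max L -195/128 · min R -389/256 — -779/512
12 of 15 · RRBRBBBBRBRB · max L -779/512 · min R -389/256 — -1557/1024
13 of 15 · RRBRBBBBRBRBB · max L -1557/1024 · min R -389/256 — -3113/2048
14 of 15 · RRBRBBBBRBRBBR · max L -1557/1024 · min R -3113/2048 — -6227/4096
15 of 15 · RRBRBBBBRBRBBRR · max L -1557/1024 · min R -6227/4096 — -12455/8192

-12455/8192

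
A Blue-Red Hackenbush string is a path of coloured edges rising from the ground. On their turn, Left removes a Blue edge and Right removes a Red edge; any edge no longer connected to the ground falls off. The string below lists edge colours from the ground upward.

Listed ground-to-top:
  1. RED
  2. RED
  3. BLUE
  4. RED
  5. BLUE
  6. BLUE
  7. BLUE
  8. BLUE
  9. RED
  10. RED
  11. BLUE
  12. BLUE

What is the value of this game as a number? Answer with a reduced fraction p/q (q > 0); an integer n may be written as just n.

-1561/1024

G(R) = { (no moves) | 0 } — -1
G(RR) = { (no moves) | -1; 0 } — -2
G(RRB) = { -2 | -1; 0 } — -3/2
G(RRBR) = { -2 | -3/2; -1; 0 } — -7/4
G(RRBRB) = { -2; -7/4 | -3/2; -1; 0 } — -13/8
G(RRBRBB) = { -2; -7/4; -13/8 | -3/2; -1; 0 } — -25/16
G(RRBRBBB) = { -2; -7/4; -13/8; -25/16 | -3/2; -1; 0 } — -49/32
G(RRBRBBBB) = { -2; -7/4; -13/8; -25/16; -49/32 | -3/2; -1; 0 } — -97/64
G(RRBRBBBBR) = { -2; -7/4; -13/8; -25/16; -49/32 | -97/64; -3/2; -1; 0 } — -195/128
G(RRBRBBBBRR) = { -2; -7/4; -13/8; -25/16; -49/32 | -195/128; -97/64; -3/2; -1; 0 } — -391/256
G(RRBRBBBBRRB) = { -2; -7/4; -13/8; -25/16; -49/32; -391/256 | -195/128; -97/64; -3/2; -1; 0 } — -781/512
G(RRBRBBBBRRBB) = { -2; -7/4; -13/8; -25/16; -49/32; -391/256; -781/512 | -195/128; -97/64; -3/2; -1; 0 } — -1561/1024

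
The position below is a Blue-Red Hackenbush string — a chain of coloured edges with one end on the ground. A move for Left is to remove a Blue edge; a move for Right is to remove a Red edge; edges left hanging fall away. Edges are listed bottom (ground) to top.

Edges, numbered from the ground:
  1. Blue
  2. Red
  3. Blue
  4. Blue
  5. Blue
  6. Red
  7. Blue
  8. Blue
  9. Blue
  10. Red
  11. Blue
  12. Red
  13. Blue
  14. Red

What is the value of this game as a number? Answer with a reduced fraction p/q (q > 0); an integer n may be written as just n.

7637/8192

B: Left { 0 }, Right { (no moves) } — simplest 1
BR: Left { 0 }, Right { 1 } — simplest 1/2
BRB: Left { 0 1/2 }, Right { 1 } — simplest 3/4
BRBB: Left { 0 1/2 3/4 }, Right { 1 } — simplest 7/8
BRBBB: Left { 0 1/2 3/4 7/8 }, Right { 1 } — simplest 15/16
BRBBBR: Left { 0 1/2 3/4 7/8 }, Right { 15/16 1 } — simplest 29/32
BRBBBRB: Left { 0 1/2 3/4 7/8 29/32 }, Right { 15/16 1 } — simplest 59/64
BRBBBRBB: Left { 0 1/2 3/4 7/8 29/32 59/64 }, Right { 15/16 1 } — simplest 119/128
BRBBBRBBB: Left { 0 1/2 3/4 7/8 29/32 59/64 119/128 }, Right { 15/16 1 } — simplest 239/256
BRBBBRBBBR: Left { 0 1/2 3/4 7/8 29/32 59/64 119/128 }, Right { 239/256 15/16 1 } — simplest 477/512
BRBBBRBBBRB: Left { 0 1/2 3/4 7/8 29/32 59/64 119/128 477/512 }, Right { 239/256 15/16 1 } — simplest 955/1024
BRBBBRBBBRBR: Left { 0 1/2 3/4 7/8 29/32 59/64 119/128 477/512 }, Right { 955/1024 239/256 15/16 1 } — simplest 1909/2048
BRBBBRBBBRBRB: Left { 0 1/2 3/4 7/8 29/32 59/64 119/128 477/512 1909/2048 }, Right { 955/1024 239/256 15/16 1 } — simplest 3819/4096
BRBBBRBBBRBRBR: Left { 0 1/2 3/4 7/8 29/32 59/64 119/128 477/512 1909/2048 }, Right { 3819/4096 955/1024 239/256 15/16 1 } — simplest 7637/8192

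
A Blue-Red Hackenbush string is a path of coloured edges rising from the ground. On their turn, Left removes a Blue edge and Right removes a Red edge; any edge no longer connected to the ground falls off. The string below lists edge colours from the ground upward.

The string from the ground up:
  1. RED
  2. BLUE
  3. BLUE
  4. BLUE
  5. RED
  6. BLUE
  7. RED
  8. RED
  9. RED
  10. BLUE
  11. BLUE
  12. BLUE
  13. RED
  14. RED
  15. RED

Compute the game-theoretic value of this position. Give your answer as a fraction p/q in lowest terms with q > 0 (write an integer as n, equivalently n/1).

Prefix values for RED BLUE BLUE BLUE RED BLUE RED RED RED BLUE BLUE BLUE RED RED RED via {L|R} + simplicity:
R: Left {  }, Right { 0 } => simplest -1
RB: Left { -1 }, Right { 0 } => simplest -1/2
RBB: Left { -1 -1/2 }, Right { 0 } => simplest -1/4
RBBB: Left { -1 -1/2 -1/4 }, Right { 0 } => simplest -1/8
RBBBR: Left { -1 -1/2 -1/4 }, Right { -1/8 0 } => simplest -3/16
RBBBRB: Left { -1 -1/2 -1/4 -3/16 }, Right { -1/8 0 } => simplest -5/32
RBBBRBR: Left { -1 -1/2 -1/4 -3/16 }, Right { -5/32 -1/8 0 } => simplest -11/64
RBBBRBRR: Left { -1 -1/2 -1/4 -3/16 }, Right { -11/64 -5/32 -1/8 0 } => simplest -23/128
RBBBRBRRR: Left { -1 -1/2 -1/4 -3/16 }, Right { -23/128 -11/64 -5/32 -1/8 0 } => simplest -47/256
RBBBRBRRRB: Left { -1 -1/2 -1/4 -3/16 -47/256 }, Right { -23/128 -11/64 -5/32 -1/8 0 } => simplest -93/512
RBBBRBRRRBB: Left { -1 -1/2 -1/4 -3/16 -47/256 -93/512 }, Right { -23/128 -11/64 -5/32 -1/8 0 } => simplest -185/1024
RBBBRBRRRBBB: Left { -1 -1/2 -1/4 -3/16 -47/256 -93/512 -185/1024 }, Right { -23/128 -11/64 -5/32 -1/8 0 } => simplest -369/2048
RBBBRBRRRBBBR: Left { -1 -1/2 -1/4 -3/16 -47/256 -93/512 -185/1024 }, Right { -369/2048 -23/128 -11/64 -5/32 -1/8 0 } => simplest -739/4096
RBBBRBRRRBBBRR: Left { -1 -1/2 -1/4 -3/16 -47/256 -93/512 -185/1024 }, Right { -739/4096 -369/2048 -23/128 -11/64 -5/32 -1/8 0 } => simplest -1479/8192
RBBBRBRRRBBBRRR: Left { -1 -1/2 -1/4 -3/16 -47/256 -93/512 -185/1024 }, Right { -1479/8192 -739/4096 -369/2048 -23/128 -11/64 -5/32 -1/8 0 } => simplest -2959/16384

-2959/16384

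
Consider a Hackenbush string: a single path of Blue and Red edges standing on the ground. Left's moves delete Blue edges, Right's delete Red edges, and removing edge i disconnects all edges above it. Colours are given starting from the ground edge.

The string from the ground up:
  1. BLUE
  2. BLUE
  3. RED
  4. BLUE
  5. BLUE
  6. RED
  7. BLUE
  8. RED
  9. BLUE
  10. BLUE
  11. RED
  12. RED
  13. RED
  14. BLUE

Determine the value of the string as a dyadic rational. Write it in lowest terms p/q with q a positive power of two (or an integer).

7523/4096

1 of 14 · B · max L 0 · min R +∞ -> 1
2 of 14 · BB · max L 1 · min R +∞ -> 2
3 of 14 · BBR · max L 1 · min R 2 -> 3/2
4 of 14 · BBRB · max L 3/2 · min R 2 -> 7/4
5 of 14 · BBRBB · max L 7/4 · min R 2 -> 15/8
6 of 14 · BBRBBR · max L 7/4 · min R 15/8 -> 29/16
7 of 14 · BBRBBRB · max L 29/16 · min R 15/8 -> 59/32
8 of 14 · BBRBBRBR · max L 29/16 · min R 59/32 -> 117/64
9 of 14 · BBRBBRBRB · max L 117/64 · min R 59/32 -> 235/128
10 of 14 · BBRBBRBRBB · max L 235/128 · min R 59/32 -> 471/256
11 of 14 · BBRBBRBRBBR · max L 235/128 · min R 471/256 -> 941/512
12 of 14 · BBRBBRBRBBRR · max L 235/128 · min R 941/512 -> 1881/1024
13 of 14 · BBRBBRBRBBRRR · max L 235/128 · min R 1881/1024 -> 3761/2048
14 of 14 · BBRBBRBRBBRRRB · max L 3761/2048 · min R 1881/1024 -> 7523/4096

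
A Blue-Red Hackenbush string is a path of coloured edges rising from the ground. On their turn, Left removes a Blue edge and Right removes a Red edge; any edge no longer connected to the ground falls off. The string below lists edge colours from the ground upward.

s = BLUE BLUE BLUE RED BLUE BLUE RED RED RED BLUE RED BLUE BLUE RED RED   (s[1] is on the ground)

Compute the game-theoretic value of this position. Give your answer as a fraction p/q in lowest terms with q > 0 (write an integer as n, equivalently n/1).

step 1: add BLUE to get B; options L={ 0 } R={  } = 1
step 2: add BLUE to get BB; options L={ 0; 1 } R={  } = 2
step 3: add BLUE to get BBB; options L={ 0; 1; 2 } R={  } = 3
step 4: add RED to get BBBR; options L={ 0; 1; 2 } R={ 3 } = 5/2
step 5: add BLUE to get BBBRB; options L={ 0; 1; 2; 5/2 } R={ 3 } = 11/4
step 6: add BLUE to get BBBRBB; options L={ 0; 1; 2; 5/2; 11/4 } R={ 3 } = 23/8
step 7: add RED to get BBBRBBR; options L={ 0; 1; 2; 5/2; 11/4 } R={ 23/8; 3 } = 45/16
step 8: add RED to get BBBRBBRR; options L={ 0; 1; 2; 5/2; 11/4 } R={ 45/16; 23/8; 3 } = 89/32
step 9: add RED to get BBBRBBRRR; options L={ 0; 1; 2; 5/2; 11/4 } R={ 89/32; 45/16; 23/8; 3 } = 177/64
step 10: add BLUE to get BBBRBBRRRB; options L={ 0; 1; 2; 5/2; 11/4; 177/64 } R={ 89/32; 45/16; 23/8; 3 } = 355/128
step 11: add RED to get BBBRBBRRRBR; options L={ 0; 1; 2; 5/2; 11/4; 177/64 } R={ 355/128; 89/32; 45/16; 23/8; 3 } = 709/256
step 12: add BLUE to get BBBRBBRRRBRB; options L={ 0; 1; 2; 5/2; 11/4; 177/64; 709/256 } R={ 355/128; 89/32; 45/16; 23/8; 3 } = 1419/512
step 13: add BLUE to get BBBRBBRRRBRBB; options L={ 0; 1; 2; 5/2; 11/4; 177/64; 709/256; 1419/512 } R={ 355/128; 89/32; 45/16; 23/8; 3 } = 2839/1024
step 14: add RED to get BBBRBBRRRBRBBR; options L={ 0; 1; 2; 5/2; 11/4; 177/64; 709/256; 1419/512 } R={ 2839/1024; 355/128; 89/32; 45/16; 23/8; 3 } = 5677/2048
step 15: add RED to get BBBRBBRRRBRBBRR; options L={ 0; 1; 2; 5/2; 11/4; 177/64; 709/256; 1419/512 } R={ 5677/2048; 2839/1024; 355/128; 89/32; 45/16; 23/8; 3 } = 11353/4096

11353/4096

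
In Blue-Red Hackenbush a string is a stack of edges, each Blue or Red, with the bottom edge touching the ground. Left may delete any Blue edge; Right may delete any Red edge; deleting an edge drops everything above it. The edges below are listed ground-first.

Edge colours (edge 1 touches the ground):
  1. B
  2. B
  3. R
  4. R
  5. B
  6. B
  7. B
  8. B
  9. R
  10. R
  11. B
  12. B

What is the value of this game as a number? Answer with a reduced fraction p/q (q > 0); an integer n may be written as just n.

Recurse on prefixes of the 12-edge string B B R R B B B B R R B B:
val_1 [B]  L=[0]  R=[·]  -> 1
val_2 [BB]  L=[0; 1]  R=[·]  -> 2
val_3 [BBR]  L=[0; 1]  R=[2]  -> 3/2
val_4 [BBRR]  L=[0; 1]  R=[3/2; 2]  -> 5/4
val_5 [BBRRB]  L=[0; 1; 5/4]  R=[3/2; 2]  -> 11/8
val_6 [BBRRBB]  L=[0; 1; 5/4; 11/8]  R=[3/2; 2]  -> 23/16
val_7 [BBRRBBB]  L=[0; 1; 5/4; 11/8; 23/16]  R=[3/2; 2]  -> 47/32
val_8 [BBRRBBBB]  L=[0; 1; 5/4; 11/8; 23/16; 47/32]  R=[3/2; 2]  -> 95/64
val_9 [BBRRBBBBR]  L=[0; 1; 5/4; 11/8; 23/16; 47/32]  R=[95/64; 3/2; 2]  -> 189/128
val_10 [BBRRBBBBRR]  L=[0; 1; 5/4; 11/8; 23/16; 47/32]  R=[189/128; 95/64; 3/2; 2]  -> 377/256
val_11 [BBRRBBBBRRB]  L=[0; 1; 5/4; 11/8; 23/16; 47/32; 377/256]  R=[189/128; 95/64; 3/2; 2]  -> 755/512
val_12 [BBRRBBBBRRBB]  L=[0; 1; 5/4; 11/8; 23/16; 47/32; 377/256; 755/512]  R=[189/128; 95/64; 3/2; 2]  -> 1511/1024

1511/1024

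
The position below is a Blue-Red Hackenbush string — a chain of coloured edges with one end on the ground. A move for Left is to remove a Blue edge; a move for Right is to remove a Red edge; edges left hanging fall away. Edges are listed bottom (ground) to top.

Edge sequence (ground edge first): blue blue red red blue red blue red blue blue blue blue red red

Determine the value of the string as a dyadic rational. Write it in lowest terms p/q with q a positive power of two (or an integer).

5497/4096

edge 1 of 14 (blue): { 0 | · } gives 1
edge 2 of 14 (blue): { 0 1 | · } gives 2
edge 3 of 14 (red): { 0 1 | 2 } gives 3/2
edge 4 of 14 (red): { 0 1 | 3/2 2 } gives 5/4
edge 5 of 14 (blue): { 0 1 5/4 | 3/2 2 } gives 11/8
edge 6 of 14 (red): { 0 1 5/4 | 11/8 3/2 2 } gives 21/16
edge 7 of 14 (blue): { 0 1 5/4 21/16 | 11/8 3/2 2 } gives 43/32
edge 8 of 14 (red): { 0 1 5/4 21/16 | 43/32 11/8 3/2 2 } gives 85/64
edge 9 of 14 (blue): { 0 1 5/4 21/16 85/64 | 43/32 11/8 3/2 2 } gives 171/128
edge 10 of 14 (blue): { 0 1 5/4 21/16 85/64 171/128 | 43/32 11/8 3/2 2 } gives 343/256
edge 11 of 14 (blue): { 0 1 5/4 21/16 85/64 171/128 343/256 | 43/32 11/8 3/2 2 } gives 687/512
edge 12 of 14 (blue): { 0 1 5/4 21/16 85/64 171/128 343/256 687/512 | 43/32 11/8 3/2 2 } gives 1375/1024
edge 13 of 14 (red): { 0 1 5/4 21/16 85/64 171/128 343/256 687/512 | 1375/1024 43/32 11/8 3/2 2 } gives 2749/2048
edge 14 of 14 (red): { 0 1 5/4 21/16 85/64 171/128 343/256 687/512 | 2749/2048 1375/1024 43/32 11/8 3/2 2 } gives 5497/4096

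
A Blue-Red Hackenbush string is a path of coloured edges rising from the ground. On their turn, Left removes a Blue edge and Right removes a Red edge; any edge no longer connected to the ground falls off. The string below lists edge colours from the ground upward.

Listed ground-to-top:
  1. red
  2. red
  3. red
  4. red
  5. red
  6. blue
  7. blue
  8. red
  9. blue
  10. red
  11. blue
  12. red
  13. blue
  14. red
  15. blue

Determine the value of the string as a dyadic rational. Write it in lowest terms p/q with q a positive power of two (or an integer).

1 of 15 · r · max L −∞ · min R 0 → -1
2 of 15 · rr · max L −∞ · min R -1 → -2
3 of 15 · rrr · max L −∞ · min R -2 → -3
4 of 15 · rrrr · max L −∞ · min R -3 → -4
5 of 15 · rrrrr · max L −∞ · min R -4 → -5
6 of 15 · rrrrrb · max L -5 · min R -4 → -9/2
7 of 15 · rrrrrbb · max L -9/2 · min R -4 → -17/4
8 of 15 · rrrrrbbr · max L -9/2 · min R -17/4 → -35/8
9 of 15 · rrrrrbbrb · max L -35/8 · min R -17/4 → -69/16
10 of 15 · rrrrrbbrbr · max L -35/8 · min R -69/16 → -139/32
11 of 15 · rrrrrbbrbrb · max L -139/32 · min R -69/16 → -277/64
12 of 15 · rrrrrbbrbrbr · max L -139/32 · min R -277/64 → -555/128
13 of 15 · rrrrrbbrbrbrb · max L -555/128 · min R -277/64 → -1109/256
14 of 15 · rrrrrbbrbrbrbr · max L -555/128 · min R -1109/256 → -2219/512
15 of 15 · rrrrrbbrbrbrbrb · max L -2219/512 · min R -1109/256 → -4437/1024

-4437/1024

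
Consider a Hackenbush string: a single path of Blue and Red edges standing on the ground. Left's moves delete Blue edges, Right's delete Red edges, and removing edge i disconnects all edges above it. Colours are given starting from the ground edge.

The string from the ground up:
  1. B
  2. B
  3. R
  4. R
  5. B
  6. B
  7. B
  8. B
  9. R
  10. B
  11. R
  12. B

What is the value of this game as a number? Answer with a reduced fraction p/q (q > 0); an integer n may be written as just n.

v_1 [B]  L=[0]  R=[∅]  → 1
v_2 [BB]  L=[0 1]  R=[∅]  → 2
v_3 [BBR]  L=[0 1]  R=[2]  → 3/2
v_4 [BBRR]  L=[0 1]  R=[3/2 2]  → 5/4
v_5 [BBRRB]  L=[0 1 5/4]  R=[3/2 2]  → 11/8
v_6 [BBRRBB]  L=[0 1 5/4 11/8]  R=[3/2 2]  → 23/16
v_7 [BBRRBBB]  L=[0 1 5/4 11/8 23/16]  R=[3/2 2]  → 47/32
v_8 [BBRRBBBB]  L=[0 1 5/4 11/8 23/16 47/32]  R=[3/2 2]  → 95/64
v_9 [BBRRBBBBR]  L=[0 1 5/4 11/8 23/16 47/32]  R=[95/64 3/2 2]  → 189/128
v_10 [BBRRBBBBRB]  L=[0 1 5/4 11/8 23/16 47/32 189/128]  R=[95/64 3/2 2]  → 379/256
v_11 [BBRRBBBBRBR]  L=[0 1 5/4 11/8 23/16 47/32 189/128]  R=[379/256 95/64 3/2 2]  → 757/512
v_12 [BBRRBBBBRBRB]  L=[0 1 5/4 11/8 23/16 47/32 189/128 757/512]  R=[379/256 95/64 3/2 2]  → 1515/1024

1515/1024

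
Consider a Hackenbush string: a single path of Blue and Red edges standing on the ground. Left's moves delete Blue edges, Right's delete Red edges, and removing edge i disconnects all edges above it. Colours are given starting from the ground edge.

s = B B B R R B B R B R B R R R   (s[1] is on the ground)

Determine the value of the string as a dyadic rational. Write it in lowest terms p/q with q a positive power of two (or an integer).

4945/2048

Build value(s[:k]) for k = 1..14, string s = B B B R R B B R B R B R R R.
edge 1 of 14 (B): { 0 | (no moves) } = 1
edge 2 of 14 (B): { 0 1 | (no moves) } = 2
edge 3 of 14 (B): { 0 1 2 | (no moves) } = 3
edge 4 of 14 (R): { 0 1 2 | 3 } = 5/2
edge 5 of 14 (R): { 0 1 2 | 5/2 3 } = 9/4
edge 6 of 14 (B): { 0 1 2 9/4 | 5/2 3 } = 19/8
edge 7 of 14 (B): { 0 1 2 9/4 19/8 | 5/2 3 } = 39/16
edge 8 of 14 (R): { 0 1 2 9/4 19/8 | 39/16 5/2 3 } = 77/32
edge 9 of 14 (B): { 0 1 2 9/4 19/8 77/32 | 39/16 5/2 3 } = 155/64
edge 10 of 14 (R): { 0 1 2 9/4 19/8 77/32 | 155/64 39/16 5/2 3 } = 309/128
edge 11 of 14 (B): { 0 1 2 9/4 19/8 77/32 309/128 | 155/64 39/16 5/2 3 } = 619/256
edge 12 of 14 (R): { 0 1 2 9/4 19/8 77/32 309/128 | 619/256 155/64 39/16 5/2 3 } = 1237/512
edge 13 of 14 (R): { 0 1 2 9/4 19/8 77/32 309/128 | 1237/512 619/256 155/64 39/16 5/2 3 } = 2473/1024
edge 14 of 14 (R): { 0 1 2 9/4 19/8 77/32 309/128 | 2473/1024 1237/512 619/256 155/64 39/16 5/2 3 } = 4945/2048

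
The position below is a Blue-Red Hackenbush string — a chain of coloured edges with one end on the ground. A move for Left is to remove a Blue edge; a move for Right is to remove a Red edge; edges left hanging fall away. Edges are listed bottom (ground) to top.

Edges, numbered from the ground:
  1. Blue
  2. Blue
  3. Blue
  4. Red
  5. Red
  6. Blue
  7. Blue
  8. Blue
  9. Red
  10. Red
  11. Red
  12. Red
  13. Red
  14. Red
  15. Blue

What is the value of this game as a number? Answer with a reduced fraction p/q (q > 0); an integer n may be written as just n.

g(B) = { 0 | (no moves) } so 1
g(BB) = { 0; 1 | (no moves) } so 2
g(BBB) = { 0; 1; 2 | (no moves) } so 3
g(BBBR) = { 0; 1; 2 | 3 } so 5/2
g(BBBRR) = { 0; 1; 2 | 5/2; 3 } so 9/4
g(BBBRRB) = { 0; 1; 2; 9/4 | 5/2; 3 } so 19/8
g(BBBRRBB) = { 0; 1; 2; 9/4; 19/8 | 5/2; 3 } so 39/16
g(BBBRRBBB) = { 0; 1; 2; 9/4; 19/8; 39/16 | 5/2; 3 } so 79/32
g(BBBRRBBBR) = { 0; 1; 2; 9/4; 19/8; 39/16 | 79/32; 5/2; 3 } so 157/64
g(BBBRRBBBRR) = { 0; 1; 2; 9/4; 19/8; 39/16 | 157/64; 79/32; 5/2; 3 } so 313/128
g(BBBRRBBBRRR) = { 0; 1; 2; 9/4; 19/8; 39/16 | 313/128; 157/64; 79/32; 5/2; 3 } so 625/256
g(BBBRRBBBRRRR) = { 0; 1; 2; 9/4; 19/8; 39/16 | 625/256; 313/128; 157/64; 79/32; 5/2; 3 } so 1249/512
g(BBBRRBBBRRRRR) = { 0; 1; 2; 9/4; 19/8; 39/16 | 1249/512; 625/256; 313/128; 157/64; 79/32; 5/2; 3 } so 2497/1024
g(BBBRRBBBRRRRRR) = { 0; 1; 2; 9/4; 19/8; 39/16 | 2497/1024; 1249/512; 625/256; 313/128; 157/64; 79/32; 5/2; 3 } so 4993/2048
g(BBBRRBBBRRRRRRB) = { 0; 1; 2; 9/4; 19/8; 39/16; 4993/2048 | 2497/1024; 1249/512; 625/256; 313/128; 157/64; 79/32; 5/2; 3 } so 9987/4096

9987/4096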